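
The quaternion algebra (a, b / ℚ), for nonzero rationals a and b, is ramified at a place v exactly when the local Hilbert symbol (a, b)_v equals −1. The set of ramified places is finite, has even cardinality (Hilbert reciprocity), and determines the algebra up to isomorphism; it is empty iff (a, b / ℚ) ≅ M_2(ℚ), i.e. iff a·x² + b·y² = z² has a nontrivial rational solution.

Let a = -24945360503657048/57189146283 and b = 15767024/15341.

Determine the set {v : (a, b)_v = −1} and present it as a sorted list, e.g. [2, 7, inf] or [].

[7, 17, 19, 29]

(a, b) ≡ (-114, 3451) mod (ℚ^×)²; places V = {2, 3, 7, 13, 17, 19, 23, 29, ∞}.
(a,b)_23: α=-4, u≡6; β=-2, v≡3 (mod 23); (6|23)=+1, (3|23)=+1; sign (−1)^0·+1^-2·+1^-4 = +1.
(a,b)_3: α=-5, u≡1; β=0, v≡1 (mod 3); (1|3)=+1, (1|3)=+1; sign (−1)^0·+1^0·+1^-5 = +1.
(a,b)_∞: sgn(-114)=−, sgn(3451)=+, so +1.
(a,b)_7: α=6, u≡6; β=3, v≡5 (mod 7); (6|7)=-1, (5|7)=-1; sign (−1)^0·-1^3·-1^6 = -1.
(a,b)_2: α=3, β=4; u≡7, v≡3 (mod 8); ε(u)ε(v)=1·1, αω(v)=3·1, βω(u)=4·0; sum ≡ 0  ⇒  +1.
(a,b)_29: α=-2, u≡8; β=-1, v≡2 (mod 29); (8|29)=-1, (2|29)=-1; sign (−1)^0·-1^-1·-1^-2 = -1.
(a,b)_13: α=6, u≡3; β=2, v≡8 (mod 13); (3|13)=+1, (8|13)=-1; sign (−1)^0·+1^2·-1^6 = +1.
(a,b)_17: α=2, u≡6; β=1, v≡15 (mod 17); (6|17)=-1, (15|17)=+1; sign (−1)^0·-1^1·+1^2 = -1.
(a,b)_19: α=1, u≡18; β=0, v≡8 (mod 19); (18|19)=-1, (8|19)=-1; sign (−1)^0·-1^0·-1^1 = -1.
(-114, 3451 / ℚ) ramifies at {7, 17, 19, 29}: a division algebra.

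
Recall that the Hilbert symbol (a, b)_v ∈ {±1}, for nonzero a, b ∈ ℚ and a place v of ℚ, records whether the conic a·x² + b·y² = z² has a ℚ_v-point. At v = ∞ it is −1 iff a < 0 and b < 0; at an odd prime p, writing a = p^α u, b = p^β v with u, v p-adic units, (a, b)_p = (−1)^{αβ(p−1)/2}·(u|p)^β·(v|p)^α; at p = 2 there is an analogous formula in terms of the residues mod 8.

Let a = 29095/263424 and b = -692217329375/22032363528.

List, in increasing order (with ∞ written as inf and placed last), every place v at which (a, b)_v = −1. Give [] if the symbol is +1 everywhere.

(a, b) ≡ (1155, -286) mod (ℚ^×)²; places V = {2, 3, 5, 7, 11, 13, 17, 23, ∞}.
(a,b)_2: α=-8, β=-3; u≡3, v≡1 (mod 8); ε(u)ε(v)=1·0, αω(v)=-8·0, βω(u)=-3·1; sum ≡ 1  ⇒  -1.
(a,b)_17: α=0, u≡16; β=-2, v≡3 (mod 17); (16|17)=+1, (3|17)=-1; sign (−1)^0·+1^-2·-1^0 = +1.
(a,b)_∞: sgn(1155)=+, sgn(-286)=−, so +1.
(a,b)_13: α=0, u≡8; β=1, v≡9 (mod 13); (8|13)=-1, (9|13)=+1; sign (−1)^0·-1^1·+1^0 = -1.
(a,b)_23: α=2, u≡11; β=2, v≡16 (mod 23); (11|23)=-1, (16|23)=+1; sign (−1)^0·-1^2·+1^2 = +1.
(a,b)_7: α=-3, u≡2; β=-6, v≡2 (mod 7); (2|7)=+1, (2|7)=+1; sign (−1)^0·+1^-6·+1^-3 = +1.
(a,b)_11: α=1, u≡7; β=5, v≡7 (mod 11); (7|11)=-1, (7|11)=-1; sign (−1)^1·-1^5·-1^1 = -1.
(a,b)_3: α=-1, u≡1; β=-4, v≡2 (mod 3); (1|3)=+1, (2|3)=-1; sign (−1)^0·+1^-4·-1^-1 = -1.
(a,b)_5: α=1, u≡1; β=4, v≡1 (mod 5); (1|5)=+1, (1|5)=+1; sign (−1)^0·+1^4·+1^1 = +1.
Ram(1155, -286) = {2, 3, 11, 13}; no ℚ_2-point on the conic.

[2, 3, 11, 13]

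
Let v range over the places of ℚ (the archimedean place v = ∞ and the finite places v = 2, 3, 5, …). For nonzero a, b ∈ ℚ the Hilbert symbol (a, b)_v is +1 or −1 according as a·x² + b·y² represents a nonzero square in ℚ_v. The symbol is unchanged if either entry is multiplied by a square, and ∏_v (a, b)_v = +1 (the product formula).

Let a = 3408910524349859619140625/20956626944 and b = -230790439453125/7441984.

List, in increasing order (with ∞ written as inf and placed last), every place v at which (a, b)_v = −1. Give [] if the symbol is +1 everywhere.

[2, 3, 17, 29]

(a, b) ≡ (11, -28101) mod (ℚ^×)²; places V = {2, 3, 5, 11, 17, 19, 29, 31, ∞}.
(a,b)_29: α=6, u≡12; β=3, v≡27 (mod 29); (12|29)=-1, (27|29)=-1; sign (−1)^0·-1^3·-1^6 = -1.
(a,b)_2: α=-14, β=-6; u≡3, v≡3 (mod 8); ε(u)ε(v)=1·1, αω(v)=-14·1, βω(u)=-6·1; sum ≡ 1  ⇒  -1.
(a,b)_31: α=-2, u≡24; β=-2, v≡19 (mod 31); (24|31)=-1, (19|31)=+1; sign (−1)^0·-1^-2·+1^-2 = +1.
(a,b)_17: α=2, u≡11; β=1, v≡4 (mod 17); (11|17)=-1, (4|17)=+1; sign (−1)^0·-1^1·+1^2 = -1.
(a,b)_5: α=14, u≡4; β=10, v≡1 (mod 5); (4|5)=+1, (1|5)=+1; sign (−1)^0·+1^10·+1^14 = +1.
(a,b)_3: α=2, u≡2; β=1, v≡2 (mod 3); (2|3)=-1, (2|3)=-1; sign (−1)^0·-1^1·-1^2 = -1.
(a,b)_11: α=-3, u≡4; β=-2, v≡3 (mod 11); (4|11)=+1, (3|11)=+1; sign (−1)^0·+1^-2·+1^-3 = +1.
(a,b)_19: α=2, u≡16; β=1, v≡8 (mod 19); (16|19)=+1, (8|19)=-1; sign (−1)^0·+1^1·-1^2 = +1.
(a,b)_∞: sgn(11)=+, sgn(-28101)=−, so +1.
|Ram(11, -28101)| = 4, even; anisotropic at {2, 3, 17, 29}.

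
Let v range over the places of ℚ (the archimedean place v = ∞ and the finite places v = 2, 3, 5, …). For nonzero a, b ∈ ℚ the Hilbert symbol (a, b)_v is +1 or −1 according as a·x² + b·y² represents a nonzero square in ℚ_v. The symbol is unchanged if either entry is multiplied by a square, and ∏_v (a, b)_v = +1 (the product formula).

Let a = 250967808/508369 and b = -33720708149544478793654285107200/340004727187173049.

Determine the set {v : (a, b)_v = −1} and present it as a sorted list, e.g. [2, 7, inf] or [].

(a, b) ≡ (247, -377) mod (ℚ^×)²; places V = {2, 3, 5, 7, 13, 19, 23, 29, 31, 37, ∞}.
(a,b)_3: α=4, u≡1; β=8, v≡1 (mod 3); (1|3)=+1, (1|3)=+1; sign (−1)^0·+1^8·+1^4 = +1.
(a,b)_∞: sgn(247)=+, sgn(-377)=−, so +1.
(a,b)_19: α=1, u≡14; β=4, v≡12 (mod 19); (14|19)=-1, (12|19)=-1; sign (−1)^0·-1^4·-1^1 = -1.
(a,b)_23: α=-2, u≡10; β=-4, v≡10 (mod 23); (10|23)=-1, (10|23)=-1; sign (−1)^0·-1^-4·-1^-2 = +1.
(a,b)_29: α=0, u≡19; β=1, v≡1 (mod 29); (19|29)=-1, (1|29)=+1; sign (−1)^0·-1^1·+1^0 = -1.
(a,b)_7: α=2, u≡4; β=8, v≡1 (mod 7); (4|7)=+1, (1|7)=+1; sign (−1)^0·+1^8·+1^2 = +1.
(a,b)_31: α=-2, u≡27; β=-6, v≡6 (mod 31); (27|31)=-1, (6|31)=-1; sign (−1)^0·-1^-6·-1^-2 = +1.
(a,b)_5: α=0, u≡2; β=2, v≡3 (mod 5); (2|5)=-1, (3|5)=-1; sign (−1)^0·-1^2·-1^0 = +1.
(a,b)_13: α=1, u≡2; β=3, v≡9 (mod 13); (2|13)=-1, (9|13)=+1; sign (−1)^0·-1^3·+1^1 = -1.
(a,b)_2: α=8, β=32; u≡7, v≡7 (mod 8); ε(u)ε(v)=1·1, αω(v)=8·0, βω(u)=32·0; sum ≡ 1  ⇒  -1.
(a,b)_37: α=0, u≡11; β=-2, v≡12 (mod 37); (11|37)=+1, (12|37)=+1; sign (−1)^0·+1^-2·+1^0 = +1.
(247, -377 / ℚ) ramifies at {2, 13, 19, 29}: a division algebra.

[2, 13, 19, 29]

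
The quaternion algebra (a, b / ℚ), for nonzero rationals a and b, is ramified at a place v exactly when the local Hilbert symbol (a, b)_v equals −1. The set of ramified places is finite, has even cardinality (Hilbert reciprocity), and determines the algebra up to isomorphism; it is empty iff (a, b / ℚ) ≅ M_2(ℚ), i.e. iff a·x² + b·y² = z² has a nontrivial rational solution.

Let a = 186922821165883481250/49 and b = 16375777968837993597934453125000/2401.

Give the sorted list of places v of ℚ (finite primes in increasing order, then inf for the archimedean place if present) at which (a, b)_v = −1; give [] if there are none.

Mod squares: a ≡ 2530, b ≡ 30498. Check v ∈ {∞, 2, 3, 5, 7, 11, 13, 17, 23, 31}.
v=3: a=3^2·(≡1), b=3^3·(≡2) mod 3; (1|3)=+1, (2|3)=-1; (−1)^{2·3·1}·(+1)^3·(-1)^2 = +1.
v=23: a=23^5·(≡12), b=23^5·(≡20) mod 23; (12|23)=+1, (20|23)=-1; (−1)^{5·5·11}·(+1)^5·(-1)^5 = +1.
v=17: a=17^2·(≡6), b=17^3·(≡4) mod 17; (6|17)=-1, (4|17)=+1; (−1)^{2·3·8}·(-1)^3·(+1)^2 = -1.
v=13: a=13^2·(≡8), b=13^3·(≡7) mod 13; (8|13)=-1, (7|13)=-1; (−1)^{2·3·6}·(-1)^3·(-1)^2 = -1.
v=2: v_2(a)=1, v_2(b)=3; units ≡ 1, 1 (mod 8); ε·ε+αω+βω = 0·0+1·0+3·0 ≡ 0  ⇒  (a,b)_2 = +1.
v=∞: 2530 > 0 and 30498 > 0  ⇒  (a,b)_∞ = +1.
v=31: a=31^2·(≡2), b=31^4·(≡20) mod 31; (2|31)=+1, (20|31)=+1; (−1)^{2·4·15}·(+1)^4·(+1)^2 = +1.
v=7: a=7^-2·(≡5), b=7^-4·(≡6) mod 7; (5|7)=-1, (6|7)=-1; (−1)^{-2·-4·3}·(-1)^-4·(-1)^-2 = +1.
v=5: a=5^5·(≡1), b=5^10·(≡3) mod 5; (1|5)=+1, (3|5)=-1; (−1)^{5·10·2}·(+1)^10·(-1)^5 = -1.
v=11: a=11^1·(≡10), b=11^2·(≡8) mod 11; (10|11)=-1, (8|11)=-1; (−1)^{1·2·5}·(-1)^2·(-1)^1 = -1.
Ram(2530, 30498) = {5, 11, 13, 17}; no ℚ_5-point on the conic.

[5, 11, 13, 17]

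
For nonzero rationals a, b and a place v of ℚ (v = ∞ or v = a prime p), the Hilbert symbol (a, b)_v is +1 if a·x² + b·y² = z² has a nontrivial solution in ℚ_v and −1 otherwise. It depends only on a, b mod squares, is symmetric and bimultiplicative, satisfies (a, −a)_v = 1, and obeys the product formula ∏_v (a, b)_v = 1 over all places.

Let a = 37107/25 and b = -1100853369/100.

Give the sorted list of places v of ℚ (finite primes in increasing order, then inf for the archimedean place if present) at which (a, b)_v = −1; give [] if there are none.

Mod squares: a ≡ 4123, b ≡ -127281. Check v ∈ {∞, 2, 3, 5, 7, 11, 19, 29, 31}.
v=31: a=31^1·(≡2), b=31^2·(≡2) mod 31; (2|31)=+1, (2|31)=+1; (−1)^{1·2·15}·(+1)^2·(+1)^1 = +1.
v=∞: 4123 > 0 and -127281 < 0  ⇒  (a,b)_∞ = +1.
v=2: v_2(a)=0, v_2(b)=-2; units ≡ 3, 7 (mod 8); ε·ε+αω+βω = 1·1+0·0+-2·1 ≡ 1  ⇒  (a,b)_2 = -1.
v=3: a=3^2·(≡1), b=3^3·(≡2) mod 3; (1|3)=+1, (2|3)=-1; (−1)^{2·3·1}·(+1)^3·(-1)^2 = +1.
v=7: a=7^1·(≡4), b=7^1·(≡6) mod 7; (4|7)=+1, (6|7)=-1; (−1)^{1·1·3}·(+1)^1·(-1)^1 = +1.
v=11: a=11^0·(≡5), b=11^1·(≡3) mod 11; (5|11)=+1, (3|11)=+1; (−1)^{0·1·5}·(+1)^1·(+1)^0 = +1.
v=29: a=29^0·(≡25), b=29^1·(≡8) mod 29; (25|29)=+1, (8|29)=-1; (−1)^{0·1·14}·(+1)^1·(-1)^0 = +1.
v=5: a=5^-2·(≡2), b=5^-2·(≡4) mod 5; (2|5)=-1, (4|5)=+1; (−1)^{-2·-2·2}·(-1)^-2·(+1)^-2 = +1.
v=19: a=19^1·(≡12), b=19^1·(≡14) mod 19; (12|19)=-1, (14|19)=-1; (−1)^{1·1·9}·(-1)^1·(-1)^1 = -1.
|Ram(4123, -127281)| = 2, even; anisotropic at {2, 19}.

[2, 19]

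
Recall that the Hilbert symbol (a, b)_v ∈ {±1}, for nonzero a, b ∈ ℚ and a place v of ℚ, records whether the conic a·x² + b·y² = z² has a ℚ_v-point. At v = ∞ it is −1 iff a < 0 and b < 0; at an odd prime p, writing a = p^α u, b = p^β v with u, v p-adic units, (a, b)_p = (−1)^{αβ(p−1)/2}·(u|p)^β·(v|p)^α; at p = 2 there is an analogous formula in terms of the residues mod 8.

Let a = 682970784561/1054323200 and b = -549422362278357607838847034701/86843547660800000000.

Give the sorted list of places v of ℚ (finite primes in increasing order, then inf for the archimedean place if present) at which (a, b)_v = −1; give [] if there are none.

Mod squares: a ≡ 12818, b ≡ -32538. Check v ∈ {∞, 2, 3, 5, 7, 11, 13, 17, 29, 31, 37, 41}.
v=31: a=31^2·(≡13), b=31^0·(≡26) mod 31; (13|31)=-1, (26|31)=-1; (−1)^{2·0·15}·(-1)^0·(-1)^2 = +1.
v=∞: 12818 > 0 and -32538 < 0  ⇒  (a,b)_∞ = +1.
v=37: a=37^2·(≡4), b=37^6·(≡18) mod 37; (4|37)=+1, (18|37)=-1; (−1)^{2·6·18}·(+1)^6·(-1)^2 = +1.
v=3: a=3^4·(≡2), b=3^9·(≡2) mod 3; (2|3)=-1, (2|3)=-1; (−1)^{4·9·1}·(-1)^9·(-1)^4 = -1.
v=5: a=5^-2·(≡2), b=5^-8·(≡3) mod 5; (2|5)=-1, (3|5)=-1; (−1)^{-2·-8·2}·(-1)^-8·(-1)^-2 = +1.
v=29: a=29^1·(≡16), b=29^3·(≡7) mod 29; (16|29)=+1, (7|29)=+1; (−1)^{1·3·14}·(+1)^3·(+1)^1 = +1.
v=2: v_2(a)=-9, v_2(b)=-15; units ≡ 1, 3 (mod 8); ε·ε+αω+βω = 0·1+-9·1+-15·0 ≡ 1  ⇒  (a,b)_2 = -1.
v=17: a=17^1·(≡5), b=17^5·(≡10) mod 17; (5|17)=-1, (10|17)=-1; (−1)^{1·5·8}·(-1)^5·(-1)^1 = +1.
v=13: a=13^1·(≡8), b=13^4·(≡4) mod 13; (8|13)=-1, (4|13)=+1; (−1)^{1·4·6}·(-1)^4·(+1)^1 = +1.
v=11: a=11^0·(≡3), b=11^1·(≡4) mod 11; (3|11)=+1, (4|11)=+1; (−1)^{0·1·5}·(+1)^1·(+1)^0 = +1.
v=7: a=7^-2·(≡4), b=7^-4·(≡5) mod 7; (4|7)=+1, (5|7)=-1; (−1)^{-2·-4·3}·(+1)^-4·(-1)^-2 = +1.
v=41: a=41^-2·(≡3), b=41^-4·(≡33) mod 41; (3|41)=-1, (33|41)=+1; (−1)^{-2·-4·20}·(-1)^-4·(+1)^-2 = +1.
|Ram(12818, -32538)| = 2, even; anisotropic at {2, 3}.

[2, 3]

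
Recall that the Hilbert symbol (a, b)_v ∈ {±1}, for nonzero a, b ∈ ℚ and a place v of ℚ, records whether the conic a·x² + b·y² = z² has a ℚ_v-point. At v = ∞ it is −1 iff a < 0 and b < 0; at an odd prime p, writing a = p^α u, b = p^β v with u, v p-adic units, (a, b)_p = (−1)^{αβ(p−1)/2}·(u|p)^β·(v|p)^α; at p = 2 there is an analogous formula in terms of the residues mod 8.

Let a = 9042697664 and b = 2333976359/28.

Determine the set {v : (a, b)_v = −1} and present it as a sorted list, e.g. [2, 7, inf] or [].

(a, b) ≡ (391391, 572033) mod (ℚ^×)²; places V = {2, 7, 11, 13, 17, 19, 23, ∞}.
(a,b)_7: α=1, u≡2; β=-1, v≡2 (mod 7); (2|7)=+1, (2|7)=+1; sign (−1)^1·+1^-1·+1^1 = -1.
(a,b)_2: α=6, β=-2; u≡7, v≡1 (mod 8); ε(u)ε(v)=1·0, αω(v)=6·0, βω(u)=-2·0; sum ≡ 0  ⇒  +1.
(a,b)_11: α=1, u≡6; β=1, v≡7 (mod 11); (6|11)=-1, (7|11)=-1; sign (−1)^1·-1^1·-1^1 = -1.
(a,b)_19: α=2, u≡13; β=1, v≡1 (mod 19); (13|19)=-1, (1|19)=+1; sign (−1)^0·-1^1·+1^2 = -1.
(a,b)_13: α=1, u≡10; β=4, v≡7 (mod 13); (10|13)=+1, (7|13)=-1; sign (−1)^0·+1^4·-1^1 = -1.
(a,b)_17: α=1, u≡5; β=1, v≡12 (mod 17); (5|17)=-1, (12|17)=-1; sign (−1)^0·-1^1·-1^1 = +1.
(a,b)_23: α=1, u≡10; β=1, v≡12 (mod 23); (10|23)=-1, (12|23)=+1; sign (−1)^1·-1^1·+1^1 = +1.
(a,b)_∞: sgn(391391)=+, sgn(572033)=+, so +1.
(391391, 572033 / ℚ) ramifies at {7, 11, 13, 19}: a division algebra.

[7, 11, 13, 19]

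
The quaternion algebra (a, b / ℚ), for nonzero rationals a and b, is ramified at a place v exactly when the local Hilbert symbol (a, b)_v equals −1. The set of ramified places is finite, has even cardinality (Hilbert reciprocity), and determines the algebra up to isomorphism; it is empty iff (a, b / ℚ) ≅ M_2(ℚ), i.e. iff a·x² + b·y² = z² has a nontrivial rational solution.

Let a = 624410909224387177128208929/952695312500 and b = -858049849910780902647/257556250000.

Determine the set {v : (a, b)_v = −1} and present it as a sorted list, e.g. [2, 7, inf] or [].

(a, b) ≡ (1189, -703) mod (ℚ^×)²; places V = {2, 3, 5, 7, 11, 19, 29, 37, 41, ∞}.
(a,b)_11: α=2, u≡3; β=0, v≡5 (mod 11); (3|11)=+1, (5|11)=+1; sign (−1)^0·+1^0·+1^2 = +1.
(a,b)_3: α=10, u≡1; β=18, v≡2 (mod 3); (1|3)=+1, (2|3)=-1; sign (−1)^0·+1^18·-1^10 = +1.
(a,b)_19: α=2, u≡5; β=1, v≡17 (mod 19); (5|19)=+1, (17|19)=+1; sign (−1)^0·+1^1·+1^2 = +1.
(a,b)_5: α=-10, u≡4; β=-8, v≡2 (mod 5); (4|5)=+1, (2|5)=-1; sign (−1)^0·+1^-8·-1^-10 = +1.
(a,b)_37: α=8, u≡24; β=5, v≡23 (mod 37); (24|37)=-1, (23|37)=-1; sign (−1)^0·-1^5·-1^8 = -1.
(a,b)_29: α=-3, u≡11; β=-2, v≡5 (mod 29); (11|29)=-1, (5|29)=+1; sign (−1)^0·-1^-2·+1^-3 = +1.
(a,b)_7: α=0, u≡5; β=-2, v≡1 (mod 7); (5|7)=-1, (1|7)=+1; sign (−1)^0·-1^-2·+1^0 = +1.
(a,b)_2: α=-2, β=-4; u≡5, v≡1 (mod 8); ε(u)ε(v)=0·0, αω(v)=-2·0, βω(u)=-4·1; sum ≡ 0  ⇒  +1.
(a,b)_41: α=3, u≡26; β=2, v≡29 (mod 41); (26|41)=-1, (29|41)=-1; sign (−1)^0·-1^2·-1^3 = -1.
(a,b)_∞: sgn(1189)=+, sgn(-703)=−, so +1.
|Ram(1189, -703)| = 2, even; anisotropic at {37, 41}.

[37, 41]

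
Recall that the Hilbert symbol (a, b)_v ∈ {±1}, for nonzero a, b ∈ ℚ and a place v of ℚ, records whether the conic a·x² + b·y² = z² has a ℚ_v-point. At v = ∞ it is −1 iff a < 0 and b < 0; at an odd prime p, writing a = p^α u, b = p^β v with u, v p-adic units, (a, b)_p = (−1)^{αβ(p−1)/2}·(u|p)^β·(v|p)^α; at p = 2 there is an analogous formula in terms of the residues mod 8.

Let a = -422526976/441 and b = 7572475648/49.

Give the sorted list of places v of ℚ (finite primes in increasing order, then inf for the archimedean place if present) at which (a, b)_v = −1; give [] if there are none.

[2, 31]

Mod squares: a ≡ -25789, b ≡ 21607. Check v ∈ {∞, 2, 3, 7, 17, 31, 37, 41}.
v=31: a=31^0·(≡29), b=31^1·(≡23) mod 31; (29|31)=-1, (23|31)=-1; (−1)^{0·1·15}·(-1)^1·(-1)^0 = -1.
v=37: a=37^1·(≡14), b=37^2·(≡28) mod 37; (14|37)=-1, (28|37)=+1; (−1)^{1·2·18}·(-1)^2·(+1)^1 = +1.
v=3: a=3^-2·(≡2), b=3^0·(≡1) mod 3; (2|3)=-1, (1|3)=+1; (−1)^{-2·0·1}·(-1)^0·(+1)^-2 = +1.
v=41: a=41^1·(≡35), b=41^1·(≡3) mod 41; (35|41)=-1, (3|41)=-1; (−1)^{1·1·20}·(-1)^1·(-1)^1 = +1.
v=17: a=17^1·(≡1), b=17^1·(≡1) mod 17; (1|17)=+1, (1|17)=+1; (−1)^{1·1·8}·(+1)^1·(+1)^1 = +1.
v=∞: -25789 < 0 and 21607 > 0  ⇒  (a,b)_∞ = +1.
v=2: v_2(a)=14, v_2(b)=8; units ≡ 3, 7 (mod 8); ε·ε+αω+βω = 1·1+14·0+8·1 ≡ 1  ⇒  (a,b)_2 = -1.
v=7: a=7^-2·(≡5), b=7^-2·(≡3) mod 7; (5|7)=-1, (3|7)=-1; (−1)^{-2·-2·3}·(-1)^-2·(-1)^-2 = +1.
|Ram(-25789, 21607)| = 2, even; anisotropic at {2, 31}.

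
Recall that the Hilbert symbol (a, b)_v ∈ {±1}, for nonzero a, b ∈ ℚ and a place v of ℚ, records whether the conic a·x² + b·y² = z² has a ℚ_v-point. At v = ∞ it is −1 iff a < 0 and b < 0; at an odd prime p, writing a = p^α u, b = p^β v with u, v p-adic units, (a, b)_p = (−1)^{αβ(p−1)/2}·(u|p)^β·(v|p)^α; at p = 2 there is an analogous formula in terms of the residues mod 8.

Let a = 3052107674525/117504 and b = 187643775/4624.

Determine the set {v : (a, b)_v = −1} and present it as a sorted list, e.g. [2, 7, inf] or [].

(a, b) ≡ (1479, 62031) mod (ℚ^×)²; places V = {2, 3, 5, 7, 11, 13, 17, 23, 29, 31, ∞}.
(a,b)_23: α=2, u≡20; β=1, v≡3 (mod 23); (20|23)=-1, (3|23)=+1; sign (−1)^0·-1^1·+1^2 = -1.
(a,b)_11: α=0, u≡4; β=2, v≡7 (mod 11); (4|11)=+1, (7|11)=-1; sign (−1)^0·+1^2·-1^0 = +1.
(a,b)_17: α=-1, u≡9; β=-2, v≡15 (mod 17); (9|17)=+1, (15|17)=+1; sign (−1)^0·+1^-2·+1^-1 = +1.
(a,b)_13: α=2, u≡1; β=0, v≡8 (mod 13); (1|13)=+1, (8|13)=-1; sign (−1)^0·+1^0·-1^2 = +1.
(a,b)_31: α=2, u≡29; β=1, v≡24 (mod 31); (29|31)=-1, (24|31)=-1; sign (−1)^0·-1^1·-1^2 = -1.
(a,b)_5: α=2, u≡4; β=2, v≡4 (mod 5); (4|5)=+1, (4|5)=+1; sign (−1)^0·+1^2·+1^2 = +1.
(a,b)_3: α=-3, u≡1; β=1, v≡1 (mod 3); (1|3)=+1, (1|3)=+1; sign (−1)^1·+1^1·+1^-3 = -1.
(a,b)_2: α=-8, β=-4; u≡7, v≡7 (mod 8); ε(u)ε(v)=1·1, αω(v)=-8·0, βω(u)=-4·0; sum ≡ 1  ⇒  -1.
(a,b)_∞: sgn(1479)=+, sgn(62031)=+, so +1.
(a,b)_7: α=2, u≡2; β=0, v≡1 (mod 7); (2|7)=+1, (1|7)=+1; sign (−1)^0·+1^0·+1^2 = +1.
(a,b)_29: α=1, u≡13; β=1, v≡13 (mod 29); (13|29)=+1, (13|29)=+1; sign (−1)^0·+1^1·+1^1 = +1.
|Ram(1479, 62031)| = 4, even; anisotropic at {2, 3, 23, 31}.

[2, 3, 23, 31]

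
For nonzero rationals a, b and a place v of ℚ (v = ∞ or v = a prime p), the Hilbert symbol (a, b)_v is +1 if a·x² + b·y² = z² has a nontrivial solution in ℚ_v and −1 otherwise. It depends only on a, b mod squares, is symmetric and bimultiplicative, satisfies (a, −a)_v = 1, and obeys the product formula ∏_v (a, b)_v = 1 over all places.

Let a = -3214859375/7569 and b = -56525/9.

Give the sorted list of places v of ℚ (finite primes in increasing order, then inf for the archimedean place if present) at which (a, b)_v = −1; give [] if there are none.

Mod squares: a ≡ -4199, b ≡ -2261. Check v ∈ {∞, 2, 3, 5, 7, 13, 17, 19, 29}.
v=5: a=5^6·(≡1), b=5^2·(≡1) mod 5; (1|5)=+1, (1|5)=+1; (−1)^{6·2·2}·(+1)^2·(+1)^6 = +1.
v=19: a=19^1·(≡1), b=19^1·(≡3) mod 19; (1|19)=+1, (3|19)=-1; (−1)^{1·1·9}·(+1)^1·(-1)^1 = +1.
v=7: a=7^2·(≡4), b=7^1·(≡5) mod 7; (4|7)=+1, (5|7)=-1; (−1)^{2·1·3}·(+1)^1·(-1)^2 = +1.
v=17: a=17^1·(≡9), b=17^1·(≡14) mod 17; (9|17)=+1, (14|17)=-1; (−1)^{1·1·8}·(+1)^1·(-1)^1 = -1.
v=2: v_2(a)=0, v_2(b)=0; units ≡ 1, 3 (mod 8); ε·ε+αω+βω = 0·1+0·1+0·0 ≡ 0  ⇒  (a,b)_2 = +1.
v=13: a=13^1·(≡2), b=13^0·(≡10) mod 13; (2|13)=-1, (10|13)=+1; (−1)^{1·0·6}·(-1)^0·(+1)^1 = +1.
v=29: a=29^-2·(≡7), b=29^0·(≡6) mod 29; (7|29)=+1, (6|29)=+1; (−1)^{-2·0·14}·(+1)^0·(+1)^-2 = +1.
v=∞: -4199 < 0 and -2261 < 0  ⇒  (a,b)_∞ = -1.
v=3: a=3^-2·(≡1), b=3^-2·(≡1) mod 3; (1|3)=+1, (1|3)=+1; (−1)^{-2·-2·1}·(+1)^-2·(+1)^-2 = +1.
|Ram(-4199, -2261)| = 2, even; anisotropic at {17, ∞}.

[17, inf]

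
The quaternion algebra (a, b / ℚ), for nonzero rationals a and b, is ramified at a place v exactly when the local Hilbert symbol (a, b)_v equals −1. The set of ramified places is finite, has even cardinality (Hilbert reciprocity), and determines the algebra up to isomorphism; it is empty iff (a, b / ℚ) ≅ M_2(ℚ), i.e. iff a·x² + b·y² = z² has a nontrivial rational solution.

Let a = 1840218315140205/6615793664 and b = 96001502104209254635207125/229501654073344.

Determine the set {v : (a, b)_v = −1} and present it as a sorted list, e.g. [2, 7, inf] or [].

Mod squares: a ≡ 250705, b ≡ 1885. Check v ∈ {∞, 2, 3, 5, 7, 11, 13, 17, 19, 29, 31, 41, 59}.
v=5: a=5^1·(≡4), b=5^3·(≡3) mod 5; (4|5)=+1, (3|5)=-1; (−1)^{1·3·2}·(+1)^3·(-1)^1 = -1.
v=29: a=29^-1·(≡8), b=29^3·(≡22) mod 29; (8|29)=-1, (22|29)=+1; (−1)^{-1·3·14}·(-1)^3·(+1)^-1 = -1.
v=7: a=7^1·(≡5), b=7^2·(≡2) mod 7; (5|7)=-1, (2|7)=+1; (−1)^{1·2·3}·(-1)^2·(+1)^1 = +1.
v=11: a=11^4·(≡4), b=11^2·(≡1) mod 11; (4|11)=+1, (1|11)=+1; (−1)^{4·2·5}·(+1)^2·(+1)^4 = +1.
v=31: a=31^2·(≡1), b=31^4·(≡5) mod 31; (1|31)=+1, (5|31)=+1; (−1)^{2·4·15}·(+1)^4·(+1)^2 = +1.
v=2: v_2(a)=-16, v_2(b)=-16; units ≡ 1, 5 (mod 8); ε·ε+αω+βω = 0·0+-16·1+-16·0 ≡ 0  ⇒  (a,b)_2 = +1.
v=13: a=13^1·(≡8), b=13^1·(≡7) mod 13; (8|13)=-1, (7|13)=-1; (−1)^{1·1·6}·(-1)^1·(-1)^1 = +1.
v=∞: 250705 > 0 and 1885 > 0  ⇒  (a,b)_∞ = +1.
v=59: a=59^-2·(≡34), b=59^-4·(≡34) mod 59; (34|59)=-1, (34|59)=-1; (−1)^{-2·-4·29}·(-1)^-4·(-1)^-2 = +1.
v=17: a=17^0·(≡11), b=17^-2·(≡9) mod 17; (11|17)=-1, (9|17)=+1; (−1)^{0·-2·8}·(-1)^-2·(+1)^0 = +1.
v=3: a=3^2·(≡1), b=3^6·(≡1) mod 3; (1|3)=+1, (1|3)=+1; (−1)^{2·6·1}·(+1)^6·(+1)^2 = +1.
v=19: a=19^1·(≡6), b=19^2·(≡11) mod 19; (6|19)=+1, (11|19)=+1; (−1)^{1·2·9}·(+1)^2·(+1)^1 = +1.
v=41: a=41^2·(≡16), b=41^2·(≡23) mod 41; (16|41)=+1, (23|41)=+1; (−1)^{2·2·20}·(+1)^2·(+1)^2 = +1.
(250705, 1885 / ℚ) ramifies at {5, 29}: a division algebra.

[5, 29]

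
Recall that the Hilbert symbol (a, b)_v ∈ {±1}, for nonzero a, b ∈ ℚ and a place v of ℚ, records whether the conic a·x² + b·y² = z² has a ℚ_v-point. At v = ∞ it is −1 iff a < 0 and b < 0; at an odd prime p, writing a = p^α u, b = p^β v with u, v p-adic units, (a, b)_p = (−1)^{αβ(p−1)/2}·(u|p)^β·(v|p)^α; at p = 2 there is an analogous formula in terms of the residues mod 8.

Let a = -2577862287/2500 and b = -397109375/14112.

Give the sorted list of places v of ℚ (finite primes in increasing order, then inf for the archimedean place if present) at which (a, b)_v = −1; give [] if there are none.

(a, b) ≡ (-14007, -50830) mod (ℚ^×)²; places V = {2, 3, 5, 7, 11, 13, 17, 23, 29, ∞}.
(a,b)_17: α=0, u≡16; β=1, v≡1 (mod 17); (16|17)=+1, (1|17)=+1; sign (−1)^0·+1^1·+1^0 = +1.
(a,b)_23: α=1, u≡2; β=1, v≡10 (mod 23); (2|23)=+1, (10|23)=-1; sign (−1)^1·+1^1·-1^1 = +1.
(a,b)_7: α=1, u≡4; β=-2, v≡2 (mod 7); (4|7)=+1, (2|7)=+1; sign (−1)^0·+1^-2·+1^1 = +1.
(a,b)_5: α=-4, u≡2; β=7, v≡1 (mod 5); (2|5)=-1, (1|5)=+1; sign (−1)^0·-1^7·+1^-4 = -1.
(a,b)_11: α=2, u≡7; β=0, v≡3 (mod 11); (7|11)=-1, (3|11)=+1; sign (−1)^0·-1^0·+1^2 = +1.
(a,b)_29: α=1, u≡2; β=0, v≡23 (mod 29); (2|29)=-1, (23|29)=+1; sign (−1)^0·-1^0·+1^1 = +1.
(a,b)_2: α=-2, β=-5; u≡1, v≡1 (mod 8); ε(u)ε(v)=0·0, αω(v)=-2·0, βω(u)=-5·0; sum ≡ 0  ⇒  +1.
(a,b)_3: α=3, u≡2; β=-2, v≡2 (mod 3); (2|3)=-1, (2|3)=-1; sign (−1)^0·-1^-2·-1^3 = -1.
(a,b)_13: α=2, u≡11; β=1, v≡10 (mod 13); (11|13)=-1, (10|13)=+1; sign (−1)^0·-1^1·+1^2 = -1.
(a,b)_∞: sgn(-14007)=−, sgn(-50830)=−, so -1.
|Ram(-14007, -50830)| = 4, even; anisotropic at {3, 5, 13, ∞}.

[3, 5, 13, inf]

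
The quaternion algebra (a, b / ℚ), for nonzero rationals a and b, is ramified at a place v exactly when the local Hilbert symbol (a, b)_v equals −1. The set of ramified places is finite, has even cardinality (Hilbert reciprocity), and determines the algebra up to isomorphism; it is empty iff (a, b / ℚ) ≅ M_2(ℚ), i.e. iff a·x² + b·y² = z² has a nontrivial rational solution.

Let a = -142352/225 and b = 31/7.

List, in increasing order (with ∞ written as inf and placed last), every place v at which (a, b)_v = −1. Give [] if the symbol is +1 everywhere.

(a, b) ≡ (-8897, 217) mod (ℚ^×)²; places V = {2, 3, 5, 7, 31, 41, ∞}.
(a,b)_∞: sgn(-8897)=−, sgn(217)=+, so +1.
(a,b)_2: α=4, β=0; u≡7, v≡1 (mod 8); ε(u)ε(v)=1·0, αω(v)=4·0, βω(u)=0·0; sum ≡ 0  ⇒  +1.
(a,b)_41: α=1, u≡15; β=0, v≡22 (mod 41); (15|41)=-1, (22|41)=-1; sign (−1)^0·-1^0·-1^1 = -1.
(a,b)_7: α=1, u≡6; β=-1, v≡3 (mod 7); (6|7)=-1, (3|7)=-1; sign (−1)^1·-1^-1·-1^1 = -1.
(a,b)_3: α=-2, u≡1; β=0, v≡1 (mod 3); (1|3)=+1, (1|3)=+1; sign (−1)^0·+1^0·+1^-2 = +1.
(a,b)_5: α=-2, u≡2; β=0, v≡3 (mod 5); (2|5)=-1, (3|5)=-1; sign (−1)^0·-1^0·-1^-2 = +1.
(a,b)_31: α=1, u≡15; β=1, v≡9 (mod 31); (15|31)=-1, (9|31)=+1; sign (−1)^1·-1^1·+1^1 = +1.
(-8897, 217 / ℚ) ramifies at {7, 41}: a division algebra.

[7, 41]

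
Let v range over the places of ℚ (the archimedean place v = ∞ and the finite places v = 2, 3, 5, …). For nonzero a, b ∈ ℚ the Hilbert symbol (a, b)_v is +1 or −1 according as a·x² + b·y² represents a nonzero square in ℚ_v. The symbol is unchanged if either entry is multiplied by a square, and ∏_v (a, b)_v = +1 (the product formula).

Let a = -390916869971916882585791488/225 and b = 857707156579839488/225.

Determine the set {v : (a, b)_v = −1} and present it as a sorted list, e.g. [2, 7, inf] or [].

(a, b) ≡ (-7351123, 62) mod (ℚ^×)²; places V = {2, 3, 5, 13, 17, 29, 31, 37, ∞}.
(a,b)_∞: sgn(-7351123)=−, sgn(62)=+, so +1.
(a,b)_2: α=10, β=9; u≡5, v≡7 (mod 8); ε(u)ε(v)=0·1, αω(v)=10·0, βω(u)=9·1; sum ≡ 1  ⇒  -1.
(a,b)_3: α=-2, u≡2; β=-2, v≡2 (mod 3); (2|3)=-1, (2|3)=-1; sign (−1)^0·-1^-2·-1^-2 = +1.
(a,b)_5: α=-2, u≡3; β=-2, v≡2 (mod 5); (3|5)=-1, (2|5)=-1; sign (−1)^0·-1^-2·-1^-2 = +1.
(a,b)_29: α=3, u≡21; β=2, v≡28 (mod 29); (21|29)=-1, (28|29)=+1; sign (−1)^0·-1^2·+1^3 = +1.
(a,b)_13: α=3, u≡4; β=2, v≡1 (mod 13); (4|13)=+1, (1|13)=+1; sign (−1)^0·+1^2·+1^3 = +1.
(a,b)_17: α=3, u≡7; β=2, v≡3 (mod 17); (7|17)=-1, (3|17)=-1; sign (−1)^0·-1^2·-1^3 = -1.
(a,b)_37: α=3, u≡33; β=2, v≡9 (mod 37); (33|37)=+1, (9|37)=+1; sign (−1)^0·+1^2·+1^3 = +1.
(a,b)_31: α=5, u≡29; β=3, v≡20 (mod 31); (29|31)=-1, (20|31)=+1; sign (−1)^1·-1^3·+1^5 = +1.
(-7351123, 62 / ℚ) ramifies at {2, 17}: a division algebra.

[2, 17]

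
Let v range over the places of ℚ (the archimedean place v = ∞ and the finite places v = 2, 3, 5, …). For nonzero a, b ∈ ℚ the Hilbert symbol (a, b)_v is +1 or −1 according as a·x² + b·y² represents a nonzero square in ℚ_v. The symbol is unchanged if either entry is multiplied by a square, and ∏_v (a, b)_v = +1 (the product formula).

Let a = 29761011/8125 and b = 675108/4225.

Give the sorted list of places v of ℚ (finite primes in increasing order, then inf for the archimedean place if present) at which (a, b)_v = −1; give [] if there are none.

Mod squares: a ≡ 81263, b ≡ 18753. Check v ∈ {∞, 2, 3, 5, 7, 13, 19, 23, 47}.
v=5: a=5^-4·(≡2), b=5^-2·(≡2) mod 5; (2|5)=-1, (2|5)=-1; (−1)^{-4·-2·2}·(-1)^-2·(-1)^-4 = +1.
v=13: a=13^-1·(≡7), b=13^-2·(≡8) mod 13; (7|13)=-1, (8|13)=-1; (−1)^{-1·-2·6}·(-1)^-2·(-1)^-1 = -1.
v=7: a=7^1·(≡5), b=7^1·(≡3) mod 7; (5|7)=-1, (3|7)=-1; (−1)^{1·1·3}·(-1)^1·(-1)^1 = -1.
v=2: v_2(a)=0, v_2(b)=2; units ≡ 7, 1 (mod 8); ε·ε+αω+βω = 1·0+0·0+2·0 ≡ 0  ⇒  (a,b)_2 = +1.
v=19: a=19^1·(≡15), b=19^1·(≡3) mod 19; (15|19)=-1, (3|19)=-1; (−1)^{1·1·9}·(-1)^1·(-1)^1 = -1.
v=∞: 81263 > 0 and 18753 > 0  ⇒  (a,b)_∞ = +1.
v=23: a=23^2·(≡4), b=23^0·(≡18) mod 23; (4|23)=+1, (18|23)=+1; (−1)^{2·0·11}·(+1)^0·(+1)^2 = +1.
v=3: a=3^2·(≡2), b=3^3·(≡2) mod 3; (2|3)=-1, (2|3)=-1; (−1)^{2·3·1}·(-1)^3·(-1)^2 = -1.
v=47: a=47^1·(≡3), b=47^1·(≡13) mod 47; (3|47)=+1, (13|47)=-1; (−1)^{1·1·23}·(+1)^1·(-1)^1 = +1.
Ram(81263, 18753) = {3, 7, 13, 19}; no ℚ_3-point on the conic.

[3, 7, 13, 19]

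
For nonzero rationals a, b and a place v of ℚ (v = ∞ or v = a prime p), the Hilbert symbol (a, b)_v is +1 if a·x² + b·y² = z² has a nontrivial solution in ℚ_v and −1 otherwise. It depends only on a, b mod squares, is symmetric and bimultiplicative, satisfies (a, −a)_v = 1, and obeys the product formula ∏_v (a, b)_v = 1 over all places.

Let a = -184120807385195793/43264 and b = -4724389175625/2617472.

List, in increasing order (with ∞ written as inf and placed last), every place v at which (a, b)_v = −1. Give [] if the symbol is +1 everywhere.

[2, 3, 17, inf]

(a, b) ≡ (-57, -1938) mod (ℚ^×)²; places V = {2, 3, 5, 7, 11, 13, 17, 19, ∞}.
(a,b)_17: α=2, u≡6; β=1, v≡12 (mod 17); (6|17)=-1, (12|17)=-1; sign (−1)^0·-1^1·-1^2 = -1.
(a,b)_2: α=-8, β=-7; u≡7, v≡7 (mod 8); ε(u)ε(v)=1·1, αω(v)=-8·0, βω(u)=-7·0; sum ≡ 1  ⇒  -1.
(a,b)_5: α=0, u≡3; β=4, v≡2 (mod 5); (3|5)=-1, (2|5)=-1; sign (−1)^0·-1^4·-1^0 = +1.
(a,b)_7: α=6, u≡6; β=4, v≡2 (mod 7); (6|7)=-1, (2|7)=+1; sign (−1)^0·-1^4·+1^6 = +1.
(a,b)_11: α=0, u≡9; β=-2, v≡4 (mod 11); (9|11)=+1, (4|11)=+1; sign (−1)^0·+1^-2·+1^0 = +1.
(a,b)_3: α=7, u≡2; β=3, v≡2 (mod 3); (2|3)=-1, (2|3)=-1; sign (−1)^1·-1^3·-1^7 = -1.
(a,b)_19: α=5, u≡11; β=3, v≡12 (mod 19); (11|19)=+1, (12|19)=-1; sign (−1)^1·+1^3·-1^5 = +1.
(a,b)_∞: sgn(-57)=−, sgn(-1938)=−, so -1.
(a,b)_13: α=-2, u≡2; β=-2, v≡10 (mod 13); (2|13)=-1, (10|13)=+1; sign (−1)^0·-1^-2·+1^-2 = +1.
|Ram(-57, -1938)| = 4, even; anisotropic at {2, 3, 17, ∞}.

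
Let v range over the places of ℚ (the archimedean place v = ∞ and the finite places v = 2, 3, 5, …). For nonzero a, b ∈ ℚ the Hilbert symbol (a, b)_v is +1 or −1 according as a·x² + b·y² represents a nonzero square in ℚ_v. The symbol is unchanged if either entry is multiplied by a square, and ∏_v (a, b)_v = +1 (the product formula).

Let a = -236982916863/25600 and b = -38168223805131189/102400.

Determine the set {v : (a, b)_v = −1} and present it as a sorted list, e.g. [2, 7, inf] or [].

[11, 23, 37, inf]

Mod squares: a ≡ -2686607, b ≡ -1221. Check v ∈ {∞, 2, 3, 5, 7, 11, 23, 37, 41}.
v=11: a=11^3·(≡7), b=11^5·(≡6) mod 11; (7|11)=-1, (6|11)=-1; (−1)^{3·5·5}·(-1)^5·(-1)^3 = -1.
v=5: a=5^-2·(≡3), b=5^-2·(≡1) mod 5; (3|5)=-1, (1|5)=+1; (−1)^{-2·-2·2}·(-1)^-2·(+1)^-2 = +1.
v=37: a=37^1·(≡32), b=37^1·(≡25) mod 37; (32|37)=-1, (25|37)=+1; (−1)^{1·1·18}·(-1)^1·(+1)^1 = -1.
v=41: a=41^1·(≡36), b=41^2·(≡20) mod 41; (36|41)=+1, (20|41)=+1; (−1)^{1·2·20}·(+1)^2·(+1)^1 = +1.
v=23: a=23^1·(≡9), b=23^2·(≡21) mod 23; (9|23)=+1, (21|23)=-1; (−1)^{1·2·11}·(+1)^2·(-1)^1 = -1.
v=2: v_2(a)=-10, v_2(b)=-12; units ≡ 1, 3 (mod 8); ε·ε+αω+βω = 0·1+-10·1+-12·0 ≡ 0  ⇒  (a,b)_2 = +1.
v=3: a=3^6·(≡1), b=3^1·(≡1) mod 3; (1|3)=+1, (1|3)=+1; (−1)^{6·1·1}·(+1)^1·(+1)^6 = +1.
v=∞: -2686607 < 0 and -1221 < 0  ⇒  (a,b)_∞ = -1.
v=7: a=7^1·(≡4), b=7^4·(≡2) mod 7; (4|7)=+1, (2|7)=+1; (−1)^{1·4·3}·(+1)^4·(+1)^1 = +1.
|Ram(-2686607, -1221)| = 4, even; anisotropic at {11, 23, 37, ∞}.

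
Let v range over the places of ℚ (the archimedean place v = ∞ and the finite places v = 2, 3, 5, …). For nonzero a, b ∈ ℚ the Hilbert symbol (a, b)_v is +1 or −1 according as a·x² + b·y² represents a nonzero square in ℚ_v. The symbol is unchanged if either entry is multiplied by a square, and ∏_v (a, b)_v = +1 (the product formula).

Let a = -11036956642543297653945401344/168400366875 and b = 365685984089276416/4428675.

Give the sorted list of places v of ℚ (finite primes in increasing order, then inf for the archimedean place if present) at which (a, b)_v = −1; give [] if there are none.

(a, b) ≡ (-141987, 7473) mod (ℚ^×)²; places V = {2, 3, 5, 13, 19, 47, 53, ∞}.
(a,b)_2: α=24, β=16; u≡5, v≡1 (mod 8); ε(u)ε(v)=0·0, αω(v)=24·0, βω(u)=16·1; sum ≡ 0  ⇒  +1.
(a,b)_∞: sgn(-141987)=−, sgn(7473)=+, so +1.
(a,b)_13: α=-2, u≡9; β=0, v≡5 (mod 13); (9|13)=+1, (5|13)=-1; sign (−1)^0·+1^0·-1^-2 = +1.
(a,b)_3: α=-13, u≡2; β=-11, v≡1 (mod 3); (2|3)=-1, (1|3)=+1; sign (−1)^1·-1^-11·+1^-13 = +1.
(a,b)_47: α=5, u≡34; β=3, v≡9 (mod 47); (34|47)=+1, (9|47)=+1; sign (−1)^1·+1^3·+1^5 = -1.
(a,b)_53: α=5, u≡49; β=3, v≡41 (mod 53); (49|53)=+1, (41|53)=-1; sign (−1)^0·+1^3·-1^5 = -1.
(a,b)_5: α=-4, u≡3; β=-2, v≡3 (mod 5); (3|5)=-1, (3|5)=-1; sign (−1)^0·-1^-2·-1^-4 = +1.
(a,b)_19: α=3, u≡15; β=2, v≡7 (mod 19); (15|19)=-1, (7|19)=+1; sign (−1)^0·-1^2·+1^3 = +1.
|Ram(-141987, 7473)| = 2, even; anisotropic at {47, 53}.

[47, 53]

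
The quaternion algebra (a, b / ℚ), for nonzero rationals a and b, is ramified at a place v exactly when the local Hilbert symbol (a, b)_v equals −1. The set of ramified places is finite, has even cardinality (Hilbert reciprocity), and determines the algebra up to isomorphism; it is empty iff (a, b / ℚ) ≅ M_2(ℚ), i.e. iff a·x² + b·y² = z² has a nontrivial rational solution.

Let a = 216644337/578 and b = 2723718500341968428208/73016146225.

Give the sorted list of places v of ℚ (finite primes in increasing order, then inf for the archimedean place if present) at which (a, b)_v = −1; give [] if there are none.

Mod squares: a ≡ 982514, b ≡ 403. Check v ∈ {∞, 2, 3, 5, 7, 11, 13, 17, 23, 31, 53}.
v=∞: 982514 > 0 and 403 > 0  ⇒  (a,b)_∞ = +1.
v=3: a=3^2·(≡2), b=3^6·(≡1) mod 3; (2|3)=-1, (1|3)=+1; (−1)^{2·6·1}·(-1)^6·(+1)^2 = +1.
v=17: a=17^-2·(≡13), b=17^-6·(≡10) mod 17; (13|17)=+1, (10|17)=-1; (−1)^{-2·-6·8}·(+1)^-6·(-1)^-2 = +1.
v=53: a=53^1·(≡31), b=53^2·(≡19) mod 53; (31|53)=-1, (19|53)=-1; (−1)^{1·2·26}·(-1)^2·(-1)^1 = -1.
v=31: a=31^1·(≡30), b=31^3·(≡23) mod 31; (30|31)=-1, (23|31)=-1; (−1)^{1·3·15}·(-1)^3·(-1)^1 = -1.
v=7: a=7^2·(≡2), b=7^4·(≡2) mod 7; (2|7)=+1, (2|7)=+1; (−1)^{2·4·3}·(+1)^4·(+1)^2 = +1.
v=13: a=13^1·(≡9), b=13^3·(≡8) mod 13; (9|13)=+1, (8|13)=-1; (−1)^{1·3·6}·(+1)^3·(-1)^1 = -1.
v=11: a=11^0·(≡5), b=11^-2·(≡2) mod 11; (5|11)=+1, (2|11)=-1; (−1)^{0·-2·5}·(+1)^-2·(-1)^0 = +1.
v=5: a=5^0·(≡4), b=5^-2·(≡2) mod 5; (4|5)=+1, (2|5)=-1; (−1)^{0·-2·2}·(+1)^-2·(-1)^0 = +1.
v=2: v_2(a)=-1, v_2(b)=4; units ≡ 1, 3 (mod 8); ε·ε+αω+βω = 0·1+-1·1+4·0 ≡ 1  ⇒  (a,b)_2 = -1.
v=23: a=23^1·(≡20), b=23^2·(≡6) mod 23; (20|23)=-1, (6|23)=+1; (−1)^{1·2·11}·(-1)^2·(+1)^1 = +1.
Ram(982514, 403) = {2, 13, 31, 53}; no ℚ_2-point on the conic.

[2, 13, 31, 53]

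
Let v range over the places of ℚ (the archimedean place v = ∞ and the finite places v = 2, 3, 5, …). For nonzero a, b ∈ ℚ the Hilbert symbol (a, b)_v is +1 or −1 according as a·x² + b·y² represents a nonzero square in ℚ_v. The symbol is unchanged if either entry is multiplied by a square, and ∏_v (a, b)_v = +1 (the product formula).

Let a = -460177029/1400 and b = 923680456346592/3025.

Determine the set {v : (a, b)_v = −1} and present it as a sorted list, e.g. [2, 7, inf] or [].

[2, 7]

Mod squares: a ≡ -3094, b ≡ 238. Check v ∈ {∞, 2, 3, 5, 7, 11, 13, 17, 29, 37}.
v=∞: -3094 < 0 and 238 > 0  ⇒  (a,b)_∞ = +1.
v=3: a=3^2·(≡2), b=3^6·(≡1) mod 3; (2|3)=-1, (1|3)=+1; (−1)^{2·6·1}·(-1)^6·(+1)^2 = +1.
v=2: v_2(a)=-3, v_2(b)=5; units ≡ 5, 7 (mod 8); ε·ε+αω+βω = 0·1+-3·0+5·1 ≡ 1  ⇒  (a,b)_2 = -1.
v=7: a=7^-1·(≡6), b=7^1·(≡5) mod 7; (6|7)=-1, (5|7)=-1; (−1)^{-1·1·3}·(-1)^1·(-1)^-1 = -1.
v=37: a=37^2·(≡24), b=37^2·(≡27) mod 37; (24|37)=-1, (27|37)=+1; (−1)^{2·2·18}·(-1)^2·(+1)^2 = +1.
v=13: a=13^3·(≡10), b=13^0·(≡1) mod 13; (10|13)=+1, (1|13)=+1; (−1)^{3·0·6}·(+1)^0·(+1)^3 = +1.
v=29: a=29^0·(≡13), b=29^2·(≡5) mod 29; (13|29)=+1, (5|29)=+1; (−1)^{0·2·14}·(+1)^2·(+1)^0 = +1.
v=5: a=5^-2·(≡1), b=5^-2·(≡2) mod 5; (1|5)=+1, (2|5)=-1; (−1)^{-2·-2·2}·(+1)^-2·(-1)^-2 = +1.
v=17: a=17^1·(≡14), b=17^3·(≡7) mod 17; (14|17)=-1, (7|17)=-1; (−1)^{1·3·8}·(-1)^3·(-1)^1 = +1.
v=11: a=11^0·(≡6), b=11^-2·(≡7) mod 11; (6|11)=-1, (7|11)=-1; (−1)^{0·-2·5}·(-1)^-2·(-1)^0 = +1.
(-3094, 238 / ℚ) ramifies at {2, 7}: a division algebra.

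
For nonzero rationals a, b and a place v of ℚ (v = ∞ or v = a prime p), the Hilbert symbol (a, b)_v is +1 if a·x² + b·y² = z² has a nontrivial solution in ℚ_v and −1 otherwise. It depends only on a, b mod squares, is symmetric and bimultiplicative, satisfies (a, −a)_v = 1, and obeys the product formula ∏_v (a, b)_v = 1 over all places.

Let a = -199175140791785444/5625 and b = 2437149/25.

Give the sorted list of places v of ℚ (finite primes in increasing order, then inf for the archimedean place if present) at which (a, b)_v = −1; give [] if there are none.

Mod squares: a ≡ -209, b ≡ 14421. Check v ∈ {∞, 2, 3, 5, 11, 13, 19, 23}.
v=19: a=19^5·(≡10), b=19^1·(≡13) mod 19; (10|19)=-1, (13|19)=-1; (−1)^{5·1·9}·(-1)^1·(-1)^5 = -1.
v=13: a=13^4·(≡12), b=13^2·(≡9) mod 13; (12|13)=+1, (9|13)=+1; (−1)^{4·2·6}·(+1)^2·(+1)^4 = +1.
v=11: a=11^3·(≡5), b=11^1·(≡10) mod 11; (5|11)=+1, (10|11)=-1; (−1)^{3·1·5}·(+1)^1·(-1)^3 = +1.
v=5: a=5^-4·(≡4), b=5^-2·(≡4) mod 5; (4|5)=+1, (4|5)=+1; (−1)^{-4·-2·2}·(+1)^-2·(+1)^-4 = +1.
v=∞: -209 < 0 and 14421 > 0  ⇒  (a,b)_∞ = +1.
v=2: v_2(a)=2, v_2(b)=0; units ≡ 7, 5 (mod 8); ε·ε+αω+βω = 1·0+2·1+0·0 ≡ 0  ⇒  (a,b)_2 = +1.
v=3: a=3^-2·(≡1), b=3^1·(≡1) mod 3; (1|3)=+1, (1|3)=+1; (−1)^{-2·1·1}·(+1)^1·(+1)^-2 = +1.
v=23: a=23^2·(≡20), b=23^1·(≡1) mod 23; (20|23)=-1, (1|23)=+1; (−1)^{2·1·11}·(-1)^1·(+1)^2 = -1.
|Ram(-209, 14421)| = 2, even; anisotropic at {19, 23}.

[19, 23]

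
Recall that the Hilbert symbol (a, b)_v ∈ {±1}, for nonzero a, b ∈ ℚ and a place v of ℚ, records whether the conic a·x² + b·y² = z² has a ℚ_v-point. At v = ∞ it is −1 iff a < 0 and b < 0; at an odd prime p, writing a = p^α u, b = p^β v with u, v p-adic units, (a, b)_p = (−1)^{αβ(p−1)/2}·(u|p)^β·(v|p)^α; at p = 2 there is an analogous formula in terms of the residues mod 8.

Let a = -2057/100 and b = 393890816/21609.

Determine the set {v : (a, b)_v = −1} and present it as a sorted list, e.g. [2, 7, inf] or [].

Mod squares: a ≡ -17, b ≡ 11. Check v ∈ {∞, 2, 3, 5, 7, 11, 17}.
v=11: a=11^2·(≡5), b=11^3·(≡5) mod 11; (5|11)=+1, (5|11)=+1; (−1)^{2·3·5}·(+1)^3·(+1)^2 = +1.
v=7: a=7^0·(≡4), b=7^-4·(≡2) mod 7; (4|7)=+1, (2|7)=+1; (−1)^{0·-4·3}·(+1)^-4·(+1)^0 = +1.
v=3: a=3^0·(≡1), b=3^-2·(≡2) mod 3; (1|3)=+1, (2|3)=-1; (−1)^{0·-2·1}·(+1)^-2·(-1)^0 = +1.
v=5: a=5^-2·(≡2), b=5^0·(≡4) mod 5; (2|5)=-1, (4|5)=+1; (−1)^{-2·0·2}·(-1)^0·(+1)^-2 = +1.
v=17: a=17^1·(≡1), b=17^2·(≡10) mod 17; (1|17)=+1, (10|17)=-1; (−1)^{1·2·8}·(+1)^2·(-1)^1 = -1.
v=∞: -17 < 0 and 11 > 0  ⇒  (a,b)_∞ = +1.
v=2: v_2(a)=-2, v_2(b)=10; units ≡ 7, 3 (mod 8); ε·ε+αω+βω = 1·1+-2·1+10·0 ≡ 1  ⇒  (a,b)_2 = -1.
(-17, 11 / ℚ) ramifies at {2, 17}: a division algebra.

[2, 17]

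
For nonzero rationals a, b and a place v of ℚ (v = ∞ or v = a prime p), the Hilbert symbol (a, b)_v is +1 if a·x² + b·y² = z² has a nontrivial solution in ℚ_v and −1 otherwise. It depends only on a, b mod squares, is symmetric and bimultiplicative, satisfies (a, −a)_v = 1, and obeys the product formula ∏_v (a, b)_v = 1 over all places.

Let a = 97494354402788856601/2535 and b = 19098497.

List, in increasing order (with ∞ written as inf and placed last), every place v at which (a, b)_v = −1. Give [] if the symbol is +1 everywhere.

[3, 5, 41, 47]

Mod squares: a ≡ 15, b ≡ 19098497. Check v ∈ {∞, 2, 3, 5, 11, 13, 17, 41, 47, 53}.
v=53: a=53^2·(≡25), b=53^1·(≡2) mod 53; (25|53)=+1, (2|53)=-1; (−1)^{2·1·26}·(+1)^1·(-1)^2 = +1.
v=5: a=5^-1·(≡3), b=5^0·(≡2) mod 5; (3|5)=-1, (2|5)=-1; (−1)^{-1·0·2}·(-1)^0·(-1)^-1 = -1.
v=2: v_2(a)=0, v_2(b)=0; units ≡ 7, 1 (mod 8); ε·ε+αω+βω = 1·0+0·0+0·0 ≡ 0  ⇒  (a,b)_2 = +1.
v=3: a=3^-1·(≡2), b=3^0·(≡2) mod 3; (2|3)=-1, (2|3)=-1; (−1)^{-1·0·1}·(-1)^0·(-1)^-1 = -1.
v=41: a=41^2·(≡15), b=41^1·(≡16) mod 41; (15|41)=-1, (16|41)=+1; (−1)^{2·1·20}·(-1)^1·(+1)^2 = -1.
v=17: a=17^2·(≡1), b=17^1·(≡13) mod 17; (1|17)=+1, (13|17)=+1; (−1)^{2·1·8}·(+1)^1·(+1)^2 = +1.
v=13: a=13^-2·(≡5), b=13^0·(≡2) mod 13; (5|13)=-1, (2|13)=-1; (−1)^{-2·0·6}·(-1)^0·(-1)^-2 = +1.
v=∞: 15 > 0 and 19098497 > 0  ⇒  (a,b)_∞ = +1.
v=11: a=11^4·(≡5), b=11^1·(≡9) mod 11; (5|11)=+1, (9|11)=+1; (−1)^{4·1·5}·(+1)^1·(+1)^4 = +1.
v=47: a=47^4·(≡39), b=47^1·(≡36) mod 47; (39|47)=-1, (36|47)=+1; (−1)^{4·1·23}·(-1)^1·(+1)^4 = -1.
|Ram(15, 19098497)| = 4, even; anisotropic at {3, 5, 41, 47}.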